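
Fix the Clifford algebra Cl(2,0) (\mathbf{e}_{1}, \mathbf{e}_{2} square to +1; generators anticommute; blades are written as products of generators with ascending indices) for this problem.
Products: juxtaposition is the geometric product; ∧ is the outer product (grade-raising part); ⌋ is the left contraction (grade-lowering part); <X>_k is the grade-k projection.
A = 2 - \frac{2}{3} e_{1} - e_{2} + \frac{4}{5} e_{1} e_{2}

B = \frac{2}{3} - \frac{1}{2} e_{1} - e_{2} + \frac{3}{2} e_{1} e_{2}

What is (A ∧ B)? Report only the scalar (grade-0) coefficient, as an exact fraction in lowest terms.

step 1: \frac{4}{3} - \frac{13}{9} e_{1} - \frac{8}{3} e_{2} + \frac{37}{10} e_{1} e_{2}
Answer: \frac{4}{3}


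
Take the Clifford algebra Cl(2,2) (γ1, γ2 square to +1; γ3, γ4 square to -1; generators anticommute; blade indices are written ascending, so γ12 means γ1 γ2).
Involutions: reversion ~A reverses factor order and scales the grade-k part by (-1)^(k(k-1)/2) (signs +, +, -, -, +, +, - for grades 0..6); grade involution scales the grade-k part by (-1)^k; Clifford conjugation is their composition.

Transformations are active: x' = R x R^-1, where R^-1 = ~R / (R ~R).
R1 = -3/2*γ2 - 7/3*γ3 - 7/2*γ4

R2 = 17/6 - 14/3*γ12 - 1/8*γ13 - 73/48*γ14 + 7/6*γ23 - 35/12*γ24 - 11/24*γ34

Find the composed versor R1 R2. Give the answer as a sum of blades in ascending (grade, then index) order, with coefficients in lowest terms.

Distribute over the terms of R1 (each basis-blade product reordered to ascending indices, repeated generators contracted through their squares):
(-3/2*γ2) R2 = -7*γ1 - 17/4*γ2 - 7/4*γ3 + 35/8*γ4 - 3/16*γ123 - 73/32*γ124 + 11/16*γ234
(-7/3*γ3) R2 = 7/24*γ1 - 49/18*γ2 - 119/18*γ3 - 77/72*γ4 + 98/9*γ123 - 511/144*γ134 - 245/36*γ234
(-7/2*γ4) R2 = 511/96*γ1 + 245/24*γ2 + 77/48*γ3 - 119/12*γ4 + 49/3*γ124 + 7/16*γ134 - 49/12*γ234
Summing the partial products and collecting blades:
Answer: -133/96*γ1 + 233/72*γ2 - 973/144*γ3 - 119/18*γ4 + 1541/144*γ123 + 1349/96*γ124 - 28/9*γ134 - 1469/144*γ234


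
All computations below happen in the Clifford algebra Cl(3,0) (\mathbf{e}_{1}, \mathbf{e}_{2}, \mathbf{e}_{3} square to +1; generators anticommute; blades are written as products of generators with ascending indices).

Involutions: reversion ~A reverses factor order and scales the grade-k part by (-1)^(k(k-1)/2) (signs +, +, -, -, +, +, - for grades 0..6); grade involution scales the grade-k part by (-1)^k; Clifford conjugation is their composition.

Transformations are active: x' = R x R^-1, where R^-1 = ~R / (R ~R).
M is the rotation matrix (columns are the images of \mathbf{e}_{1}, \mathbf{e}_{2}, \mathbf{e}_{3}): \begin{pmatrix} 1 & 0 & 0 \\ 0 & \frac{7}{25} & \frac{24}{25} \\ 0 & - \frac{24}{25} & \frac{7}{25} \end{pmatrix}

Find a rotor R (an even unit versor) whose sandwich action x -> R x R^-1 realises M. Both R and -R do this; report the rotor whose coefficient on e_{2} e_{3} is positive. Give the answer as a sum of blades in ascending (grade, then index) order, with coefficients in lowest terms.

Method: write R = a + b12*e_{1} e_{2} + b13*e_{1} e_{3} + b23*e_{2} e_{3} with a^2 + b12^2 + b13^2 + b23^2 = 1 (so R^-1 = ~R). Expanding the columns R e_j ~R gives tr M = 4a^2 - 1 and, from the antisymmetric part, M21 - M12 = -4a*b12, M13 - M31 = 4a*b13, M32 - M23 = -4a*b23.
Here tr M = \frac{39}{25}, so a^2 = (1 + tr M)/4 = \frac{16}{25} and a = ±\frac{4}{5}. Taking a = \frac{4}{5}: M21 - M12 = 0, M13 - M31 = 0, M32 - M23 = -\frac{48}{25}, giving b12 = 0, b13 = 0, b23 = \frac{3}{5}, i.e. R = \frac{4}{5} + \frac{3}{5} e_{2} e_{3}.
Its e_{2} e_{3} coefficient is already positive.
Answer: \frac{4}{5} + \frac{3}{5} e_{2} e_{3}. Key observation: the double cover Spin(3) -> SO(3) sends R and -R to the same matrix (trace \frac{39}{25} here), so the stated sign of the e_{2} e_{3} coefficient is what selects one sheet.


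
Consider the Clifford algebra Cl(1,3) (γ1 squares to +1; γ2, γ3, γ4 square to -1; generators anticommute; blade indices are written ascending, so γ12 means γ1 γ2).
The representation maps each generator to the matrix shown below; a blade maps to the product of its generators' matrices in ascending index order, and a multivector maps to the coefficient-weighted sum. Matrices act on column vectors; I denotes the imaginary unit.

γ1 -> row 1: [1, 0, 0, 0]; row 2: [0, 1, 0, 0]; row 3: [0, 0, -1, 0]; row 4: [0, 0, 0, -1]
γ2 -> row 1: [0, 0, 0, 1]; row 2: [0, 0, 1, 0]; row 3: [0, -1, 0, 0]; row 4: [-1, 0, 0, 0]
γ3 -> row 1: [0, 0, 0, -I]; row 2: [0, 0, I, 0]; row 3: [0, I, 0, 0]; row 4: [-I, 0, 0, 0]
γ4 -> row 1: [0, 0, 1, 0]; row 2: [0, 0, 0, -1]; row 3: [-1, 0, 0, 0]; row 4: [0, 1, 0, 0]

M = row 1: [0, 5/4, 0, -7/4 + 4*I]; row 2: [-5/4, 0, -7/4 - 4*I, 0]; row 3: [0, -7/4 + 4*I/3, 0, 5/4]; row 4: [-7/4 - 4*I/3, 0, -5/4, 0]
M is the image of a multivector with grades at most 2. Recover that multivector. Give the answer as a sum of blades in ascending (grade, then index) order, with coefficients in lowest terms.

Method: the blade images are trace-orthogonal — tr(rho(e_A) rho(e_B)^-1) = 4 if A = B and 0 otherwise — and rho(e_A)^-1 = (e_A)^2 * rho(e_A) with (e_A)^2 = +1 or -1, so the coefficient of e_A in the preimage is (e_A)^2 * tr(M rho(e_A))/4.
Nonzero projections over blades of grade <= 2: γ3: (γ3)^2 = -1, tr(M rho(γ3)) = 16/3, coefficient -4/3; γ12: (γ12)^2 = +1, tr(M rho(γ12)) = -7, coefficient -7/4; γ13: (γ13)^2 = +1, tr(M rho(γ13)) = -32/3, coefficient -8/3; γ24: (γ24)^2 = -1, tr(M rho(γ24)) = -5, coefficient 5/4. Every other blade of grade <= 2 projects to 0.
Answer: -4/3*γ3 - 7/4*γ12 - 8/3*γ13 + 5/4*γ24


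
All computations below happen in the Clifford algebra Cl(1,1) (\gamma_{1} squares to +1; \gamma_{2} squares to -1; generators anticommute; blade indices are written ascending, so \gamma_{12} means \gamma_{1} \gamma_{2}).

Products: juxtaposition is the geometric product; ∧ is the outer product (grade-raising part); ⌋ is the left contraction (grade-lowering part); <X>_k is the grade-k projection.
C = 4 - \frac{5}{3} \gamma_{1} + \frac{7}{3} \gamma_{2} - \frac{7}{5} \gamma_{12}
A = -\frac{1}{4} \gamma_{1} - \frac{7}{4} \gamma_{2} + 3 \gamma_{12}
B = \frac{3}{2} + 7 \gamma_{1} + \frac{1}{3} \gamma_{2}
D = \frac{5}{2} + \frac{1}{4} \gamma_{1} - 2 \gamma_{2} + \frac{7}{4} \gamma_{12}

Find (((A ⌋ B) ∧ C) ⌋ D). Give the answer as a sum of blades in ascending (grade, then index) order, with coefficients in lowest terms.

step 1: -\frac{7}{6}
step 2: -\frac{14}{3} + \frac{35}{18} \gamma_{1} - \frac{49}{18} \gamma_{2} + \frac{49}{30} \gamma_{12}
step 3: -\frac{413}{30} - \frac{427}{72} \gamma_{1} + \frac{917}{72} \gamma_{2} - \frac{49}{6} \gamma_{12}
Answer: -\frac{413}{30} - \frac{427}{72} \gamma_{1} + \frac{917}{72} \gamma_{2} - \frac{49}{6} \gamma_{12}


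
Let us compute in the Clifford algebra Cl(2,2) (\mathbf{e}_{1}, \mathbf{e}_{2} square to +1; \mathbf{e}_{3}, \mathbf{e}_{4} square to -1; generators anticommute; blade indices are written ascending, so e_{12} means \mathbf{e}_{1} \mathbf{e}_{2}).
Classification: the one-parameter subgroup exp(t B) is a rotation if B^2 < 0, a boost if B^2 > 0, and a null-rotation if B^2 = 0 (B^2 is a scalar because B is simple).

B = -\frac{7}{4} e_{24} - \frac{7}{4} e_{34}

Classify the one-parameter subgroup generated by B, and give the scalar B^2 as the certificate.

B^2 term by term: the squares give (-\frac{7}{4})^2*(e_{24})^2 + (-\frac{7}{4})^2*(e_{34})^2 = \frac{49}{16}*(+1) + \frac{49}{16}*(-1) = 0 (each basis 2-blade squares to minus the product of its generators' squares); cross terms between blades sharing an index anticommute and cancel. So B^2 = 0.
Answer: null-rotation, certificate B^2 = 0. B^2 = 0 is basis-independent, so its sign is the whole story.


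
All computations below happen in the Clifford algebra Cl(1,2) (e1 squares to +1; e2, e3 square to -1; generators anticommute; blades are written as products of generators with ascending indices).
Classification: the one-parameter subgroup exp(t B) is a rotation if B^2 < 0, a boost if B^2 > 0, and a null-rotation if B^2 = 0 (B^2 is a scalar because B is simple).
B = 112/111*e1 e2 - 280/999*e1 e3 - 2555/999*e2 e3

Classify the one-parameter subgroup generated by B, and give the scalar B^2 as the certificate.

B^2 term by term: the squares give (112/111)^2*(e1 e2)^2 + (-280/999)^2*(e1 e3)^2 + (-2555/999)^2*(e2 e3)^2 = 12544/12321*(+1) + 78400/998001*(+1) + 6528025/998001*(-1) = -49/9 (each basis 2-blade squares to minus the product of its generators' squares); cross terms between blades sharing an index anticommute and cancel. So B^2 = -49/9.
Answer: rotation, certificate B^2 = -49/9. Check the certificate: B^2 = -49/9, and that sign is decisive whatever form B takes.


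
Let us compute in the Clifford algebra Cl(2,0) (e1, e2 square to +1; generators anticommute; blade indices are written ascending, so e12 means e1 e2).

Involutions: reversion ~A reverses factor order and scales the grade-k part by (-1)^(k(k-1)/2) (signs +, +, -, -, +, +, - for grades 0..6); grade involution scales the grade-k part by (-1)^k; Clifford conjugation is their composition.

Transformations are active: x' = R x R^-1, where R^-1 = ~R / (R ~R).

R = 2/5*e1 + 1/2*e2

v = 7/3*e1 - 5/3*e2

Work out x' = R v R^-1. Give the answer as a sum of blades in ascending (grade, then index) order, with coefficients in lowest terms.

~R = 2/5*e1 + 1/2*e2, and R ~R = 41/100, so R^-1 = ~R / (41/100).
R v = 1/10 - 11/6*e12
Answer: -263/123*e1 + 235/123*e2


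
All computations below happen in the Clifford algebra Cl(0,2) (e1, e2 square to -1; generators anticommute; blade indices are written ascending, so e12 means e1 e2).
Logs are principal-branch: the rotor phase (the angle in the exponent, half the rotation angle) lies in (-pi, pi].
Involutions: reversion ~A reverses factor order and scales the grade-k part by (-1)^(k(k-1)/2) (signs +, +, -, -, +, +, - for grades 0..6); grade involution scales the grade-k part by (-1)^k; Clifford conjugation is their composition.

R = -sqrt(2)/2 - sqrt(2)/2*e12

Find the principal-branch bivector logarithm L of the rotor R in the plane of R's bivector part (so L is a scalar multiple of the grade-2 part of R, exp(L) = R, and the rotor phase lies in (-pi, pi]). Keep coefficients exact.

The scalar part of R is -sqrt(2)/2, so the principal-branch rotor phase is pinned; divide the bivector part by its sine to get the unit plane — L is the phase times that plane.
Concretely: cos(phase) = -sqrt(2)/2 gives phase = ±3*pi/4, and since phase/sin(phase) is even the sign is immaterial: L = (phase/sin(phase)) * <R>_2 = (3*sqrt(2)*pi/4) * <R>_2.
Answer: -3*pi/4*e12


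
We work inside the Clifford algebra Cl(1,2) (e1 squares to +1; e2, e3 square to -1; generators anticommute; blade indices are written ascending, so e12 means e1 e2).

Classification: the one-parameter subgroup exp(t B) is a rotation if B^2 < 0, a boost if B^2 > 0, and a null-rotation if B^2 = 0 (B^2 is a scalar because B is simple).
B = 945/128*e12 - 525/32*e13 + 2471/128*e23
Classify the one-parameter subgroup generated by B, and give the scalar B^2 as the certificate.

B^2 term by term: the squares give (945/128)^2*(e12)^2 + (-525/32)^2*(e13)^2 + (2471/128)^2*(e23)^2 = 893025/16384*(+1) + 275625/1024*(+1) + 6105841/16384*(-1) = -49 (each basis 2-blade squares to minus the product of its generators' squares); cross terms between blades sharing an index anticommute and cancel. So B^2 = -49.
Answer: rotation, certificate B^2 = -49. Certificate logic: -49 is a conjugation-invariant scalar, so its sign fixes rotation versus boost versus null-rotation outright.


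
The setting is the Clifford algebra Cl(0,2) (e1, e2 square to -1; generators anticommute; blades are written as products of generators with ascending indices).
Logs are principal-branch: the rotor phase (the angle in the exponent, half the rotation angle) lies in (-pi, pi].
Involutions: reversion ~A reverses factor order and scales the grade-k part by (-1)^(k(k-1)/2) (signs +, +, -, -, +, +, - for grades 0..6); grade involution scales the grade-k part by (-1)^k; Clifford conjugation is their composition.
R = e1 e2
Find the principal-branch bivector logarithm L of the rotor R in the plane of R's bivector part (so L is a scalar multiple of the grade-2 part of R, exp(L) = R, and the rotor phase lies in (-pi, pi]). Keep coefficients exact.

The scalar part of R is 0, and that scalar determines the rotor phase on the principal branch; recovering the unit plane as bivector-part over sine of the phase gives L = phase * plane.
Concretely: cos(phase) = 0 gives phase = ±pi/2, and since phase/sin(phase) is even the sign is immaterial: L = (phase/sin(phase)) * <R>_2 = (pi/2) * <R>_2.
Answer: pi/2*e1 e2


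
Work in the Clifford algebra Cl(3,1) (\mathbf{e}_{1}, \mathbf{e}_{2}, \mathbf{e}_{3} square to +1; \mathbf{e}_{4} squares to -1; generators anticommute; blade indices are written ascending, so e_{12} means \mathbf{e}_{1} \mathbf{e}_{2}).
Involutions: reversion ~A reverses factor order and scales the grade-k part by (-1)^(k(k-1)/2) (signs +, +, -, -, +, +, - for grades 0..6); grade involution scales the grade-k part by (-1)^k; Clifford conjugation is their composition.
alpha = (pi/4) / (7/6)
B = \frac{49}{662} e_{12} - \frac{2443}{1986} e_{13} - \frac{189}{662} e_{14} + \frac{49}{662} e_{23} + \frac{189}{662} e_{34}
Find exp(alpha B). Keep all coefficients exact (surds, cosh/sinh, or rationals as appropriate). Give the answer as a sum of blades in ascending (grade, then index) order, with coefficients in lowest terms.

B^2 term by term: the squares give (\frac{49}{662})^2*(e_{12})^2 + (-\frac{2443}{1986})^2*(e_{13})^2 + (-\frac{189}{662})^2*(e_{14})^2 + (\frac{49}{662})^2*(e_{23})^2 + (\frac{189}{662})^2*(e_{34})^2 = \frac{2401}{438244}*(-1) + \frac{5968249}{3944196}*(-1) + \frac{35721}{438244}*(+1) + \frac{2401}{438244}*(-1) + \frac{35721}{438244}*(+1) = -\frac{49}{36} (each basis 2-blade squares to minus the product of its generators' squares); cross terms between blades sharing an index anticommute and cancel; the commuting (index-disjoint) pairs give grade-4 terms 2*c*c'*(blade product), which cancel blade by blade — e_{1234}: \frac{9261}{219122} - \frac{9261}{219122} = 0 — confirming B is simple. So B^2 = -\frac{49}{36}.
B^2 = -\frac{49}{36} — the series telescopes trigonometrically here: l = \frac{7}{6}, alpha*l = \frac{\pi}{4}, so exp(alpha B) = cos(\frac{\pi}{4}) + (sin(\frac{\pi}{4})/(\frac{7}{6}))*B = \frac{\sqrt{2}}{2} + (\frac{3 \sqrt{2}}{7})*B.
Answer: \frac{\sqrt{2}}{2} + \frac{21 \sqrt{2}}{662} e_{12} - \frac{349 \sqrt{2}}{662} e_{13} - \frac{81 \sqrt{2}}{662} e_{14} + \frac{21 \sqrt{2}}{662} e_{23} + \frac{81 \sqrt{2}}{662} e_{34}


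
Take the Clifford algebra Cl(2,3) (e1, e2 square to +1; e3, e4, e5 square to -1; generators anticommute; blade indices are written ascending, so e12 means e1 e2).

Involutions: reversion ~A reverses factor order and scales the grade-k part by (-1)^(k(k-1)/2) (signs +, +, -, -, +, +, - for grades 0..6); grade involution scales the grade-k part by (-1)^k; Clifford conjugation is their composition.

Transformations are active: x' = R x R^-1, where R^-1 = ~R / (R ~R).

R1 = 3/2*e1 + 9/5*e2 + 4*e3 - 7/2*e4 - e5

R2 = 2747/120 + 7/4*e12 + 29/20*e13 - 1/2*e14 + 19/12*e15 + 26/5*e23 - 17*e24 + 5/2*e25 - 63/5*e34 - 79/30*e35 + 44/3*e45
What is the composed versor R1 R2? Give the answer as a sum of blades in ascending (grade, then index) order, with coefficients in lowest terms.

Distribute over the terms of R1 (each basis-blade product reordered to ascending indices, repeated generators contracted through their squares):
(3/2*e1) R2 = 2747/80*e1 + 21/8*e2 + 87/40*e3 - 3/4*e4 + 19/8*e5 + 39/5*e123 - 51/2*e124 + 15/4*e125 - 189/10*e134 - 79/20*e135 + 22*e145
(9/5*e2) R2 = -63/20*e1 + 8241/200*e2 + 234/25*e3 - 153/5*e4 + 9/2*e5 - 261/100*e123 + 9/10*e124 - 57/20*e125 - 567/25*e234 - 237/50*e235 + 132/5*e245
(4*e3) R2 = 29/5*e1 + 104/5*e2 + 2747/30*e3 + 252/5*e4 + 158/15*e5 + 7*e123 + 2*e134 - 19/3*e135 + 68*e234 - 10*e235 + 176/3*e345
(-7/2*e4) R2 = 7/4*e1 + 119/2*e2 + 441/10*e3 - 19229/240*e4 + 154/3*e5 - 49/8*e124 - 203/40*e134 + 133/24*e145 - 91/5*e234 + 35/4*e245 - 553/60*e345
(-e5) R2 = -19/12*e1 - 5/2*e2 + 79/30*e3 - 44/3*e4 - 2747/120*e5 - 7/4*e125 - 29/20*e135 + 1/2*e145 - 26/5*e235 + 17*e245 + 63/5*e345
Summing the partial products and collecting blades:
Answer: 8917/240*e1 + 12163/100*e2 + 29967/200*e3 - 6059/80*e4 + 917/20*e5 + 1219/100*e123 - 1229/40*e124 - 17/20*e125 - 879/40*e134 - 176/15*e135 + 673/24*e145 + 678/25*e234 - 997/50*e235 + 1043/20*e245 + 1241/20*e345


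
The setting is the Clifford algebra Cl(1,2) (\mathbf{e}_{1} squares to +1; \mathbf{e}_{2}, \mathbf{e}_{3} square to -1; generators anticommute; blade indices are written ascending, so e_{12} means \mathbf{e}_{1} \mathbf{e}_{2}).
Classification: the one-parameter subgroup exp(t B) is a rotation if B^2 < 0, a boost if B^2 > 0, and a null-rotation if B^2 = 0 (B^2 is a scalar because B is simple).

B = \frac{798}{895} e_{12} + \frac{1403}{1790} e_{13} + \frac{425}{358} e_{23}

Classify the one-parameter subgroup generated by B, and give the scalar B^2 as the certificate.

B^2 term by term: the squares give (\frac{798}{895})^2*(e_{12})^2 + (\frac{1403}{1790})^2*(e_{13})^2 + (\frac{425}{358})^2*(e_{23})^2 = \frac{636804}{801025}*(+1) + \frac{1968409}{3204100}*(+1) + \frac{180625}{128164}*(-1) = 0 (each basis 2-blade squares to minus the product of its generators' squares); cross terms between blades sharing an index anticommute and cancel. So B^2 = 0.
Answer: null-rotation, certificate B^2 = 0. Certificate logic: 0 is a conjugation-invariant scalar, so its sign fixes rotation versus boost versus null-rotation outright.


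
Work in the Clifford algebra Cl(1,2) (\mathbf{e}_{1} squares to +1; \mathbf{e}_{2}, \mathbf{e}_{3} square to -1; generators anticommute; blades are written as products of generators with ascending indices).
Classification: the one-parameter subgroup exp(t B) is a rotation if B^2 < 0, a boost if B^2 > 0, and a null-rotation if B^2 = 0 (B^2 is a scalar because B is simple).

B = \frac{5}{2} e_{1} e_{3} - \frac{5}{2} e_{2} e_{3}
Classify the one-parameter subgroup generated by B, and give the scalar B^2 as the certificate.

B^2 term by term: the squares give (\frac{5}{2})^2*(e_{1} e_{3})^2 + (-\frac{5}{2})^2*(e_{2} e_{3})^2 = \frac{25}{4}*(+1) + \frac{25}{4}*(-1) = 0 (each basis 2-blade squares to minus the product of its generators' squares); cross terms between blades sharing an index anticommute and cancel. So B^2 = 0.
Answer: null-rotation, certificate B^2 = 0. Note: conjugating B changes its blade decomposition but never the scalar B^2 = 0, whose sign settles the classification.


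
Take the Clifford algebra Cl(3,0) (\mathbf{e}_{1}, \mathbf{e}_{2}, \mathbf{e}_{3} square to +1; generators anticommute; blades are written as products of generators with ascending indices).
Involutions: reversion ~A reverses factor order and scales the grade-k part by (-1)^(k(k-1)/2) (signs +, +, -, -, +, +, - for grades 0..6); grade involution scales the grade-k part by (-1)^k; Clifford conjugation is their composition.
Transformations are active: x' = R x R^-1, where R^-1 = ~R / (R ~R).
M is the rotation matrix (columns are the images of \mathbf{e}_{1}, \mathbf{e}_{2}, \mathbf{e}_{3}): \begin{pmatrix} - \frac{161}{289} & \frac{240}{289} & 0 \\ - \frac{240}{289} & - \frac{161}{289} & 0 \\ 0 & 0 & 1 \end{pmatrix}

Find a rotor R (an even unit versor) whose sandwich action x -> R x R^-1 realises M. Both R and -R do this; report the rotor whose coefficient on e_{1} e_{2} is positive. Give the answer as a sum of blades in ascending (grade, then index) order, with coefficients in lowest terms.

Method: write R = a + b12*e_{1} e_{2} + b13*e_{1} e_{3} + b23*e_{2} e_{3} with a^2 + b12^2 + b13^2 + b23^2 = 1 (so R^-1 = ~R). Expanding the columns R e_j ~R gives tr M = 4a^2 - 1 and, from the antisymmetric part, M21 - M12 = -4a*b12, M13 - M31 = 4a*b13, M32 - M23 = -4a*b23.
Here tr M = -\frac{33}{289}, so a^2 = (1 + tr M)/4 = \frac{64}{289} and a = ±\frac{8}{17}. Taking a = \frac{8}{17}: M21 - M12 = -\frac{480}{289}, M13 - M31 = 0, M32 - M23 = 0, giving b12 = \frac{15}{17}, b13 = 0, b23 = 0, i.e. R = \frac{8}{17} + \frac{15}{17} e_{1} e_{2}.
Its e_{1} e_{2} coefficient is already positive.
Answer: \frac{8}{17} + \frac{15}{17} e_{1} e_{2}. Sheet selection: the two-to-one cover makes ±R indistinguishable at the matrix level (trace -\frac{33}{289}), so uniqueness comes from the required sign on e_{1} e_{2}.


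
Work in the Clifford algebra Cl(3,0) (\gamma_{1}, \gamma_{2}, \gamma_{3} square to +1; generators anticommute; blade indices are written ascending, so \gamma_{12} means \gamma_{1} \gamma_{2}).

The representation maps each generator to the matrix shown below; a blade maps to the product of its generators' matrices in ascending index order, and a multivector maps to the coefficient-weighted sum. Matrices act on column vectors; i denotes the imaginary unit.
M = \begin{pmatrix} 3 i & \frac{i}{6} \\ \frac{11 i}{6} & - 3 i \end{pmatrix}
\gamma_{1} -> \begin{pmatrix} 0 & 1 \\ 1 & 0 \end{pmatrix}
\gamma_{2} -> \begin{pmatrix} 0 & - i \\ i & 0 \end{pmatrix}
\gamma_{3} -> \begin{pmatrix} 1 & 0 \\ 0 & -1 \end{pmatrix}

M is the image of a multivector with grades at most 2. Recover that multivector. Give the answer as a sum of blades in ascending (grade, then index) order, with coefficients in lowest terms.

Method: 1, rho(\gamma_{1}), rho(\gamma_{2}), rho(\gamma_{3}) form a trace-orthogonal basis of the 2x2 complex matrices (tr(X Y) = 2 if X = Y, else 0), so M = m0*1 + m1*rho(\gamma_{1}) + m2*rho(\gamma_{2}) + m3*rho(\gamma_{3}) with m0 = tr(M)/2 = 0, m1 = tr(M rho(\gamma_{1}))/2 = i, m2 = tr(M rho(\gamma_{2}))/2 = \frac{5}{6}, m3 = tr(M rho(\gamma_{3}))/2 = 3 i.
Multiplying table entries, the bivector images are rho(\gamma_{12}) = i*rho(\gamma_{3}), rho(\gamma_{13}) = -i*rho(\gamma_{2}), rho(\gamma_{23}) = i*rho(\gamma_{1}); with real blade coefficients the real parts of m0..m3 are the coefficients of 1, \gamma_{1}, \gamma_{2}, \gamma_{3} and the imaginary parts give the bivectors (\gamma_{23}: Im m1, \gamma_{13}: -Im m2, \gamma_{12}: Im m3).
Answer: \frac{5}{6} \gamma_{2} + 3 \gamma_{12} + \gamma_{23}


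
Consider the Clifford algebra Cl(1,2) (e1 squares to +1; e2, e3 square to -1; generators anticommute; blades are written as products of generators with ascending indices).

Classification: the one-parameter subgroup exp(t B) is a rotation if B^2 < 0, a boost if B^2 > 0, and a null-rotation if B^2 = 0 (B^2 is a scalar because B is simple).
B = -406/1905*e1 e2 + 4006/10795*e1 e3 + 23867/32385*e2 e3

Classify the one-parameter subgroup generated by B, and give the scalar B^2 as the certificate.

B^2 term by term: the squares give (-406/1905)^2*(e1 e2)^2 + (4006/10795)^2*(e1 e3)^2 + (23867/32385)^2*(e2 e3)^2 = 164836/3629025*(+1) + 16048036/116532025*(+1) + 569633689/1048788225*(-1) = -9/25 (each basis 2-blade squares to minus the product of its generators' squares); cross terms between blades sharing an index anticommute and cancel. So B^2 = -9/25.
Answer: rotation, certificate B^2 = -9/25. Note: conjugating B changes its blade decomposition but never the scalar B^2 = -9/25, whose sign settles the classification.


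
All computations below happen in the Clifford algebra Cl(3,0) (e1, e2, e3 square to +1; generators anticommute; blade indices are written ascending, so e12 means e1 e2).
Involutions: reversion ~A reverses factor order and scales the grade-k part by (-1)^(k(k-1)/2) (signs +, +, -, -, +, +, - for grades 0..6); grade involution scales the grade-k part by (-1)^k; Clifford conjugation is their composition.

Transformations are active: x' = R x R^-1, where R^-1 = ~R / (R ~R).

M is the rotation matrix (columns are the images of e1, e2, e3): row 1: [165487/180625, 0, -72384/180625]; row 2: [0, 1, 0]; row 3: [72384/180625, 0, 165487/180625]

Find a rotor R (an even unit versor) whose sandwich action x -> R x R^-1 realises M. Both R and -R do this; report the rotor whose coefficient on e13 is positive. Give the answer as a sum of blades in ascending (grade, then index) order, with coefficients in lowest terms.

Method: write R = a + b12*e12 + b13*e13 + b23*e23 with a^2 + b12^2 + b13^2 + b23^2 = 1 (so R^-1 = ~R). Expanding the columns R e_j ~R gives tr M = 4a^2 - 1 and, from the antisymmetric part, M21 - M12 = -4a*b12, M13 - M31 = 4a*b13, M32 - M23 = -4a*b23.
Here tr M = 511599/180625, so a^2 = (1 + tr M)/4 = 173056/180625 and a = ±416/425. Taking a = 416/425: M21 - M12 = 0, M13 - M31 = -144768/180625, M32 - M23 = 0, giving b12 = 0, b13 = -87/425, b23 = 0, i.e. R = 416/425 - 87/425*e13.
Its e13 coefficient is negative, so report the other preimage -R.
Answer: -416/425 + 87/425*e13. Sheet selection: the two-to-one cover makes ±R indistinguishable at the matrix level (trace 511599/180625), so uniqueness comes from the required sign on e13.


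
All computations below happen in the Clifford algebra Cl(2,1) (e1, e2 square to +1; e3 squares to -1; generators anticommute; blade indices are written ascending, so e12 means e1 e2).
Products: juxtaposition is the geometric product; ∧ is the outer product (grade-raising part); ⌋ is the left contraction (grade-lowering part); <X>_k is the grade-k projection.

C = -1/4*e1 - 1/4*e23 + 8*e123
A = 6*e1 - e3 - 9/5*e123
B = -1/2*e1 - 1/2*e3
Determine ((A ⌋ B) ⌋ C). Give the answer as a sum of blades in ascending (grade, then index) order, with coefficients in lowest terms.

step 1: -7/2
step 2: 7/8*e1 + 7/8*e23 - 28*e123
Answer: 7/8*e1 + 7/8*e23 - 28*e123


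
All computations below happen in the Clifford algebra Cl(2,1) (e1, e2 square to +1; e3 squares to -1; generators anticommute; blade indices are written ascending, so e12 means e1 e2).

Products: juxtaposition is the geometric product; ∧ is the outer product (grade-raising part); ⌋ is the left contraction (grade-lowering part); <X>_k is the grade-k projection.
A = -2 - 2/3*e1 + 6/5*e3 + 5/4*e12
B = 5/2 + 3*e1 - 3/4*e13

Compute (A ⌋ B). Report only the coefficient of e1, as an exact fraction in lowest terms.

step 1: -7 - 69/10*e1 + 1/2*e3 + 3/2*e13
Answer: -69/10


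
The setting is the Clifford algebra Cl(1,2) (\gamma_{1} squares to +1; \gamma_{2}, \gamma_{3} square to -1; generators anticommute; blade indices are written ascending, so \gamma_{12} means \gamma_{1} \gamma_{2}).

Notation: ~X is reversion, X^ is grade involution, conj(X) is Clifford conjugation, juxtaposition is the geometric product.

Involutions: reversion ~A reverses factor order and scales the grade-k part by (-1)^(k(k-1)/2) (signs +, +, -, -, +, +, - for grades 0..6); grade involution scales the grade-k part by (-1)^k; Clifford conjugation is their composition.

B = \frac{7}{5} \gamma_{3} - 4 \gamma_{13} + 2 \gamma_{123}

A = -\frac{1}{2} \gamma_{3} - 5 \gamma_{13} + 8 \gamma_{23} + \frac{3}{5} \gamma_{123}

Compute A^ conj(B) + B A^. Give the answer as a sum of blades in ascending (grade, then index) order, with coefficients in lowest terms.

first term: -\frac{181}{10} - 21 \gamma_{1} + \frac{118}{5} \gamma_{2} - \frac{846}{25} \gamma_{12}
second term: \frac{41}{2} - 21 \gamma_{1} + \frac{94}{5} \gamma_{2} - \frac{804}{25} \gamma_{12}
Answer: \frac{12}{5} - 42 \gamma_{1} + \frac{212}{5} \gamma_{2} - 66 \gamma_{12}


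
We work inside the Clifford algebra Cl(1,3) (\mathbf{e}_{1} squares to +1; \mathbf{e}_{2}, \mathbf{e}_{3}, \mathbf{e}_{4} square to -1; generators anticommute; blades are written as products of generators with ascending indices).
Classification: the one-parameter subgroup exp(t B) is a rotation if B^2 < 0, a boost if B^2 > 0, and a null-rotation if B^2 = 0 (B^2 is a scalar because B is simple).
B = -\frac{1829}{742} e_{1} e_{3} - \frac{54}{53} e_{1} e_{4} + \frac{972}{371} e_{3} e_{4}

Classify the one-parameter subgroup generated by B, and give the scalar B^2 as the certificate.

B^2 term by term: the squares give (-\frac{1829}{742})^2*(e_{1} e_{3})^2 + (-\frac{54}{53})^2*(e_{1} e_{4})^2 + (\frac{972}{371})^2*(e_{3} e_{4})^2 = \frac{3345241}{550564}*(+1) + \frac{2916}{2809}*(+1) + \frac{944784}{137641}*(-1) = \frac{1}{4} (each basis 2-blade squares to minus the product of its generators' squares); cross terms between blades sharing an index anticommute and cancel. So B^2 = \frac{1}{4}.
Answer: boost, certificate B^2 = \frac{1}{4}. No conjugation can change B^2 = \frac{1}{4}; the sign gives the class.


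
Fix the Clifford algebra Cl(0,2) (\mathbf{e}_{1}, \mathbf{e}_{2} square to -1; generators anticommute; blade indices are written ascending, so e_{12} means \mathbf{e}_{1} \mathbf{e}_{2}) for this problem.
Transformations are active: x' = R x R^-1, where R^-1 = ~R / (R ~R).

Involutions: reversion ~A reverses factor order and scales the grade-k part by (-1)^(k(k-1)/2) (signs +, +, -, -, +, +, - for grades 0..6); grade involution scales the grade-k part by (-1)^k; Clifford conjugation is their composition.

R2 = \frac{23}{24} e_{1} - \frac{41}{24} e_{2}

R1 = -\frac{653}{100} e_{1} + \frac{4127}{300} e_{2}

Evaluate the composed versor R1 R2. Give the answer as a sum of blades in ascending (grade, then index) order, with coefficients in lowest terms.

Distribute over the terms of R1 (each basis-blade product reordered to ascending indices, repeated generators contracted through their squares):
(-\frac{653}{100} e_{1}) R2 = \frac{15019}{2400} + \frac{26773}{2400} e_{12}
(\frac{4127}{300} e_{2}) R2 = \frac{169207}{7200} - \frac{94921}{7200} e_{12}
Summing the partial products and collecting blades:
Answer: \frac{26783}{900} - \frac{7301}{3600} e_{12}


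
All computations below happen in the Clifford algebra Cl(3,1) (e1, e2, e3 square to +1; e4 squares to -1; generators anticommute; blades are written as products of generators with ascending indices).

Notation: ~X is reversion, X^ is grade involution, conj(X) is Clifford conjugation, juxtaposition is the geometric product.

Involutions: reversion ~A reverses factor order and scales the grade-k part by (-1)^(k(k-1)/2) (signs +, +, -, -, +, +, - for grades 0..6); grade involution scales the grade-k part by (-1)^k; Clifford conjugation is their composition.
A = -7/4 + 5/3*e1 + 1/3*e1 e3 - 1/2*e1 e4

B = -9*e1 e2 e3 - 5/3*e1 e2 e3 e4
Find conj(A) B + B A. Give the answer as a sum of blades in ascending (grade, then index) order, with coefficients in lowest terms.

first term: 3*e2 + 85/6*e2 e3 + 5/9*e2 e4 + 63/4*e1 e2 e3 + 131/18*e2 e3 e4 + 35/12*e1 e2 e3 e4
second term: -3*e2 - 85/6*e2 e3 - 5/9*e2 e4 + 63/4*e1 e2 e3 + 131/18*e2 e3 e4 + 35/12*e1 e2 e3 e4
Answer: 63/2*e1 e2 e3 + 131/9*e2 e3 e4 + 35/6*e1 e2 e3 e4


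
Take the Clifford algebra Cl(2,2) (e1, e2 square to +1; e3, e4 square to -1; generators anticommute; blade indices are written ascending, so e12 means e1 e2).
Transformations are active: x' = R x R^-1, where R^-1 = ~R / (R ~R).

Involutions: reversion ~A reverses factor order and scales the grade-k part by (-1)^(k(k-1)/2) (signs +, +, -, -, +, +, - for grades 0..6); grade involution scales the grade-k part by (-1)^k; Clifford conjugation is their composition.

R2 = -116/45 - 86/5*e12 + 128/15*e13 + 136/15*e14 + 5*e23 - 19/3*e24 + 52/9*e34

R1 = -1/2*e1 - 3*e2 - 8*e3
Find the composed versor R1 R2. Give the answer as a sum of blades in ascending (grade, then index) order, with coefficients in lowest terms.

Distribute over the terms of R1 (each basis-blade product reordered to ascending indices, repeated generators contracted through their squares):
(-1/2*e1) R2 = 58/45*e1 + 43/5*e2 - 64/15*e3 - 68/15*e4 - 5/2*e123 + 19/6*e124 - 26/9*e134
(-3*e2) R2 = -258/5*e1 + 116/15*e2 - 15*e3 + 19*e4 + 128/5*e123 + 136/5*e124 - 52/3*e234
(-8*e3) R2 = -1024/15*e1 - 40*e2 + 928/45*e3 + 416/9*e4 + 688/5*e123 + 1088/15*e134 - 152/3*e234
Summing the partial products and collecting blades:
Answer: -5336/45*e1 - 71/3*e2 + 61/45*e3 + 2731/45*e4 + 1607/10*e123 + 911/30*e124 + 3134/45*e134 - 68*e234


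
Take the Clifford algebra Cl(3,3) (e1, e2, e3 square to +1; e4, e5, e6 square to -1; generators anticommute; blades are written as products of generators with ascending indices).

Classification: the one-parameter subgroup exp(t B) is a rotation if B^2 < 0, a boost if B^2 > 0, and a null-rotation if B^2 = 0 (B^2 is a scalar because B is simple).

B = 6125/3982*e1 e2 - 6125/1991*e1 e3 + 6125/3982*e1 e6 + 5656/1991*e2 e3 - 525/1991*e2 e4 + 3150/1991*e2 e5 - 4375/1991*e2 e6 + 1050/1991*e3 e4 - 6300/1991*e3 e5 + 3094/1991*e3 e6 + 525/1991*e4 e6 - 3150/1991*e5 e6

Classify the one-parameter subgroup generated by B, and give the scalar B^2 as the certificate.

B^2 term by term: the squares give (6125/3982)^2*(e1 e2)^2 + (-6125/1991)^2*(e1 e3)^2 + (6125/3982)^2*(e1 e6)^2 + (5656/1991)^2*(e2 e3)^2 + (-525/1991)^2*(e2 e4)^2 + (3150/1991)^2*(e2 e5)^2 + (-4375/1991)^2*(e2 e6)^2 + (1050/1991)^2*(e3 e4)^2 + (-6300/1991)^2*(e3 e5)^2 + (3094/1991)^2*(e3 e6)^2 + (525/1991)^2*(e4 e6)^2 + (-3150/1991)^2*(e5 e6)^2 = 37515625/15856324*(-1) + 37515625/3964081*(-1) + 37515625/15856324*(+1) + 31990336/3964081*(-1) + 275625/3964081*(+1) + 9922500/3964081*(+1) + 19140625/3964081*(+1) + 1102500/3964081*(+1) + 39690000/3964081*(+1) + 9572836/3964081*(+1) + 275625/3964081*(-1) + 9922500/3964081*(-1) = 0 (each basis 2-blade squares to minus the product of its generators' squares); cross terms between blades sharing an index anticommute and cancel; the commuting (index-disjoint) pairs give grade-4 terms 2*c*c'*(blade product), which cancel blade by blade — e1 e2 e3 e4: 6431250/3964081 - 6431250/3964081 = 0; e1 e2 e3 e5: -38587500/3964081 + 38587500/3964081 = 0; e1 e2 e3 e6: 18950750/3964081 - 53593750/3964081 + 34643000/3964081 = 0; e1 e2 e4 e6: 3215625/3964081 - 3215625/3964081 = 0; e1 e2 e5 e6: -19293750/3964081 + 19293750/3964081 = 0; e1 e3 e4 e6: -6431250/3964081 + 6431250/3964081 = 0; e1 e3 e5 e6: 38587500/3964081 - 38587500/3964081 = 0; e2 e3 e4 e5: -6615000/3964081 + 6615000/3964081 = 0; e2 e3 e4 e6: 5938800/3964081 + 3248700/3964081 - 9187500/3964081 = 0; e2 e3 e5 e6: -35632800/3964081 - 19492200/3964081 + 55125000/3964081 = 0; e2 e4 e5 e6: 3307500/3964081 - 3307500/3964081 = 0; e3 e4 e5 e6: -6615000/3964081 + 6615000/3964081 = 0 — confirming B is simple. So B^2 = 0.
Answer: null-rotation, certificate B^2 = 0. The invariant at work: B^2 = 0 is unchanged by conjugation, hence its sign classifies the subgroup whatever basis B is written in.


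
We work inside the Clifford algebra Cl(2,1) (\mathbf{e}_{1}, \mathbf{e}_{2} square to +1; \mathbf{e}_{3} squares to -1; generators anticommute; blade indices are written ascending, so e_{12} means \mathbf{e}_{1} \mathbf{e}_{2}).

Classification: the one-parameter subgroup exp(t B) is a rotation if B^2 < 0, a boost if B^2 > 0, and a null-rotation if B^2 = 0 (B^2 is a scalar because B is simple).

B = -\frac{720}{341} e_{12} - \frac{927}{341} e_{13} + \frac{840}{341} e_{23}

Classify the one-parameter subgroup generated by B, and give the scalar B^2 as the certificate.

B^2 term by term: the squares give (-\frac{720}{341})^2*(e_{12})^2 + (-\frac{927}{341})^2*(e_{13})^2 + (\frac{840}{341})^2*(e_{23})^2 = \frac{518400}{116281}*(-1) + \frac{859329}{116281}*(+1) + \frac{705600}{116281}*(+1) = 9 (each basis 2-blade squares to minus the product of its generators' squares); cross terms between blades sharing an index anticommute and cancel. So B^2 = 9.
Answer: boost, certificate B^2 = 9. Certificate logic: 9 is a conjugation-invariant scalar, so its sign fixes rotation versus boost versus null-rotation outright.


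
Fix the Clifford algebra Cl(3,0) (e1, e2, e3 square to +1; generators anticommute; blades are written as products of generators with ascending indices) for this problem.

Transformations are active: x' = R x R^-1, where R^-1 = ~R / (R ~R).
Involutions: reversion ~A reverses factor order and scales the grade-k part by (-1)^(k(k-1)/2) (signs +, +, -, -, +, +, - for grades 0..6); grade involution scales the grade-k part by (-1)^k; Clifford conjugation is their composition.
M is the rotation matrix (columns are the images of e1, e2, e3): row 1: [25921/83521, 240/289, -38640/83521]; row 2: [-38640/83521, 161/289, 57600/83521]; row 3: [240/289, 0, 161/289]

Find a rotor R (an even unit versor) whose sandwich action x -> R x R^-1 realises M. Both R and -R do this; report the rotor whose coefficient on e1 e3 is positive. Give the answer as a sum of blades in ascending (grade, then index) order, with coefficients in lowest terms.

Method: write R = a + b12*e1 e2 + b13*e1 e3 + b23*e2 e3 with a^2 + b12^2 + b13^2 + b23^2 = 1 (so R^-1 = ~R). Expanding the columns R e_j ~R gives tr M = 4a^2 - 1 and, from the antisymmetric part, M21 - M12 = -4a*b12, M13 - M31 = 4a*b13, M32 - M23 = -4a*b23.
Here tr M = 118979/83521, so a^2 = (1 + tr M)/4 = 50625/83521 and a = ±225/289. Taking a = 225/289: M21 - M12 = -108000/83521, M13 - M31 = -108000/83521, M32 - M23 = -57600/83521, giving b12 = 120/289, b13 = -120/289, b23 = 64/289, i.e. R = 225/289 + 120/289*e1 e2 - 120/289*e1 e3 + 64/289*e2 e3.
Its e1 e3 coefficient is negative, so report the other preimage -R.
Answer: -225/289 - 120/289*e1 e2 + 120/289*e1 e3 - 64/289*e2 e3. Key observation: the double cover Spin(3) -> SO(3) sends R and -R to the same matrix (trace 118979/83521 here), so the stated sign of the e1 e3 coefficient is what selects one sheet.


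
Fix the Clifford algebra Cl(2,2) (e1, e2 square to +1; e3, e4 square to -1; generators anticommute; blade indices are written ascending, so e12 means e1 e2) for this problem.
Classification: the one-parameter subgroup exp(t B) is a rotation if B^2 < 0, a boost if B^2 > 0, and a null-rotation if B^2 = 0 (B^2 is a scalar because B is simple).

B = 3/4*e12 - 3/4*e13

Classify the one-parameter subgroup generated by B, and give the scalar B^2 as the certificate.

B^2 term by term: the squares give (3/4)^2*(e12)^2 + (-3/4)^2*(e13)^2 = 9/16*(-1) + 9/16*(+1) = 0 (each basis 2-blade squares to minus the product of its generators' squares); cross terms between blades sharing an index anticommute and cancel. So B^2 = 0.
Answer: null-rotation, certificate B^2 = 0. The invariant at work: B^2 = 0 is unchanged by conjugation, hence its sign classifies the subgroup whatever basis B is written in.


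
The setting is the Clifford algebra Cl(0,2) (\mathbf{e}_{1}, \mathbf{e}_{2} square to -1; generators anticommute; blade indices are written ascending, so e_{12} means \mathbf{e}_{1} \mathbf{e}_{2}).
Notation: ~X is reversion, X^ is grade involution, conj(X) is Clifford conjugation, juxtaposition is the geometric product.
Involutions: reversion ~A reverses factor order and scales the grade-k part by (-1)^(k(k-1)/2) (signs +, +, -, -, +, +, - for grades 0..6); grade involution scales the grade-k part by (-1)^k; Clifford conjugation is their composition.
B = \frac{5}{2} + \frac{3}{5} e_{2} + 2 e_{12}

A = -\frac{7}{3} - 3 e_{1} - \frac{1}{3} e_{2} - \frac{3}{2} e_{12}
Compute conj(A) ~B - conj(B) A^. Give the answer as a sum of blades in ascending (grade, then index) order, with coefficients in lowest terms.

first term: -\frac{91}{30} + \frac{89}{15} e_{1} + \frac{163}{30} e_{2} + \frac{613}{60} e_{12}
second term: -\frac{259}{30} + \frac{136}{15} e_{1} - \frac{113}{30} e_{2} + \frac{163}{60} e_{12}
Answer: \frac{28}{5} - \frac{47}{15} e_{1} + \frac{46}{5} e_{2} + \frac{15}{2} e_{12}


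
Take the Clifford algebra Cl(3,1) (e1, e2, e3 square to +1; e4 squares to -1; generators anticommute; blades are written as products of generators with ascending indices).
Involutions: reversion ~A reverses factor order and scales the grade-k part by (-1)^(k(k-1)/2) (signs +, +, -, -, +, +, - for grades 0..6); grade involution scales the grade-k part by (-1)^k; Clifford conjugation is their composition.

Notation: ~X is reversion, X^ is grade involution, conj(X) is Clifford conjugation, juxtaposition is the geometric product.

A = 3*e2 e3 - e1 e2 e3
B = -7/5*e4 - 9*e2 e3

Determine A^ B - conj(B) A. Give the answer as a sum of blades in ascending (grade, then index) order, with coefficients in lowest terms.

first term: 27 + 9*e1 - 21/5*e2 e3 e4 - 7/5*e1 e2 e3 e4
second term: -27 + 9*e1 + 21/5*e2 e3 e4 + 7/5*e1 e2 e3 e4
Answer: 54 - 42/5*e2 e3 e4 - 14/5*e1 e2 e3 e4


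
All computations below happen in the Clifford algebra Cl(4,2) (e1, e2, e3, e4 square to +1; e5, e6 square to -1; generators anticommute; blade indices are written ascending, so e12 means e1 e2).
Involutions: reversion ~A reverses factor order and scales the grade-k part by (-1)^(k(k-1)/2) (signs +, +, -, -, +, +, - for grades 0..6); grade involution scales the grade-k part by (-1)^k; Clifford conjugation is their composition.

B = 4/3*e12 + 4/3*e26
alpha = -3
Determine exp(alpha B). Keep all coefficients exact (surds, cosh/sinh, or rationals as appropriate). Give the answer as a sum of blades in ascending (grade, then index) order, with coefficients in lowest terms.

B^2 term by term: the squares give (4/3)^2*(e12)^2 + (4/3)^2*(e26)^2 = 16/9*(-1) + 16/9*(+1) = 0 (each basis 2-blade squares to minus the product of its generators' squares); cross terms between blades sharing an index anticommute and cancel. So B^2 = 0.
B^2 = 0, so the series truncates immediately: exp(alpha B) = 1 + alpha B (parabolic case).
Answer: 1 - 4*e12 - 4*e26
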